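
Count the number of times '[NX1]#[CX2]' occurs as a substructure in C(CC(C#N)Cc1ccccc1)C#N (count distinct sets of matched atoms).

2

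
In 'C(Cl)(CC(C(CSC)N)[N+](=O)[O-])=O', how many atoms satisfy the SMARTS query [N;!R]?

2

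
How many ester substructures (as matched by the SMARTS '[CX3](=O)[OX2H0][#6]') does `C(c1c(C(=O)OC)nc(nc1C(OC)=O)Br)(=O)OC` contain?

3

[CX3](=O)[OX2H0][#6] is the SMARTS for an ester: a carbonyl carbon bonded to an oxygen that is itself bonded to carbon (no H on that O).
The molecule carries 3 separate instances of a methyl-ester group (-C(=O)OCH3) meeting every constraint; each maps to a distinct set of atoms, giving 3 matches.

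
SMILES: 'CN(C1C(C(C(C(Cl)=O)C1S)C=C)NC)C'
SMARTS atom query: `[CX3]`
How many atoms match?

Check the 16 heavy atoms by environment: 8× C (X4) → no; 2× N (X3) → no; 3× C (X3) → match; 1× O (X1) → no; 1× Cl (X1) → no; 1× S (X2) → no.
That gives 3 matching atoms.

3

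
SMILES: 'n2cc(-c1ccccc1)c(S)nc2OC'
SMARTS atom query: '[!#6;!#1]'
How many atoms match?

4

The query [!#6;!#1] means: not carbon and not hydrogen — any heteroatom.
Check the 15 heavy atoms by environment: 2× n (aromatic) → match; 10× c (aromatic) → no; 1× O → match; 1× C → no; 1× S → match.
Summing the matching environments: 2 + 1 + 1 = 4 matching atoms.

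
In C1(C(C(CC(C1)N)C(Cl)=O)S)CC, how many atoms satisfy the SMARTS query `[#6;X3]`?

The query [#6;X3] means: any carbon (aromatic or not) with three total connections.
Check the 13 heavy atoms by environment: 8× C (X4) → no; 1× N (X3) → no; 1× C (X3) → match; 1× O (X1) → no; 1× Cl (X1) → no; 1× S (X2) → no.
That gives 1 matching atom.

1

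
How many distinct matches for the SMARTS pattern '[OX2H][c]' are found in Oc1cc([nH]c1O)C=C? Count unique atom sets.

2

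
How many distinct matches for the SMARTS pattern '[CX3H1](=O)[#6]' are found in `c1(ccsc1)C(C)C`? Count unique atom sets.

0

[CX3H1](=O)[#6] is the SMARTS for an aldehyde: an sp2 carbon with one H, double-bonded to O and single-bonded to carbon.
No fragment in the molecule satisfies every constraint, giving 0 matches.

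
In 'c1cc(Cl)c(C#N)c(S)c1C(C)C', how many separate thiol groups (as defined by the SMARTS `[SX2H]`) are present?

1

[SX2H] is the SMARTS for a thiol: an aliphatic sulfur with two connections, one being H.
Exactly one fragment in the molecule meets all constraints, giving 1 match.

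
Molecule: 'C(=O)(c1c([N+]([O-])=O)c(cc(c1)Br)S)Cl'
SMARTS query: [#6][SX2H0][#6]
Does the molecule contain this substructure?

No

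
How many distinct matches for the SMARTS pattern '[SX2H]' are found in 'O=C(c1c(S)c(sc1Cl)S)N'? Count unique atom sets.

2

[SX2H] is the SMARTS for a thiol: an aliphatic sulfur with two connections, one being H.
The molecule carries 2 separate instances of a thiol (-SH) meeting every constraint; each maps to a distinct set of atoms, giving 2 matches.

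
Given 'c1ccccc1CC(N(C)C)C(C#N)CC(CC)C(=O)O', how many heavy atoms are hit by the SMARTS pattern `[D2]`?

9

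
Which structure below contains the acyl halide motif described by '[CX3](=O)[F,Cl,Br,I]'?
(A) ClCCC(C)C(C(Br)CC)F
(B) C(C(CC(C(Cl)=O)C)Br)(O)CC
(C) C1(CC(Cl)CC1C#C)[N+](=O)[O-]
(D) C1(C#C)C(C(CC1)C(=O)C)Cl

B

[CX3](=O)[F,Cl,Br,I] describes a carbonyl carbon bonded to a halogen (an acyl halide).
(A) has a chloro substituent but the Cl is not on a carbonyl carbon.
(B) contains an acyl chloride (-C(=O)Cl), which satisfies every atom and bond constraint.
(C) has a chloro substituent but the Cl is not on a carbonyl carbon.
(D) has a chloro substituent but the Cl is not on a carbonyl carbon.
So the answer is (B).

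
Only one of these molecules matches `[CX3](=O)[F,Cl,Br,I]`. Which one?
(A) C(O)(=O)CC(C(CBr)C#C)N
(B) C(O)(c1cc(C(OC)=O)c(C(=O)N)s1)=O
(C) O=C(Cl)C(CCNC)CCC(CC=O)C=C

[CX3](=O)[F,Cl,Br,I] describes a carbonyl carbon bonded to a halogen (an acyl halide).
(A) has a carboxylic acid group (-C(=O)OH) but the carbonyl is bonded to -OH, not to a halogen.
(B) has a carboxylic acid group (-C(=O)OH) but the carbonyl is bonded to -OH, not to a halogen.
(C) contains an acyl chloride (-C(=O)Cl), which satisfies every atom and bond constraint.
So the answer is (C).

C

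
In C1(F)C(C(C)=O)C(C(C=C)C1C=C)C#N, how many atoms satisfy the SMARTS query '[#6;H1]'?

7

Check the 15 heavy atoms by environment: 7× C (H1) → match; 2× C (H0) → no; 1× O (H0) → no; 1× C (H3) → no; 1× N (H0) → no; 1× F (H0) → no; 2× C (H2) → no.
That gives 7 matching atoms.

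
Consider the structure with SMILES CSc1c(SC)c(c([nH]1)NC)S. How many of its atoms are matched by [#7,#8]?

2

The query [#7,#8] means: nitrogen or oxygen (comma = OR).
Check the 12 heavy atoms by environment: 1× n (aromatic) → match; 4× c (aromatic) → no; 3× S → no; 3× C → no; 1× N → match.
Summing the matching environments: 1 + 1 = 2 matching atoms.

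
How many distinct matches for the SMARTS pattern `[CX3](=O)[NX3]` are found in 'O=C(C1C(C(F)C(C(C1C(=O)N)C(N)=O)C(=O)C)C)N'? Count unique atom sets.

[CX3](=O)[NX3] is the SMARTS for an amide: a carbonyl carbon bonded to a trivalent nitrogen.
The molecule carries 3 separate instances of a primary amide (-C(=O)NH2) meeting every constraint; each maps to a distinct set of atoms, giving 3 matches.

3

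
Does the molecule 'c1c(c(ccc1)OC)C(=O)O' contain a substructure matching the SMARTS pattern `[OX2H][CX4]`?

No

The pattern [OX2H][CX4] describes a hydroxyl oxygen bound to an sp3 (X4) carbon — an aliphatic alcohol.
The closest candidate here is a methoxy ether (-OCH3), but the oxygen has H0 (ether), not H1. No other fragment satisfies the full query, so there is no match.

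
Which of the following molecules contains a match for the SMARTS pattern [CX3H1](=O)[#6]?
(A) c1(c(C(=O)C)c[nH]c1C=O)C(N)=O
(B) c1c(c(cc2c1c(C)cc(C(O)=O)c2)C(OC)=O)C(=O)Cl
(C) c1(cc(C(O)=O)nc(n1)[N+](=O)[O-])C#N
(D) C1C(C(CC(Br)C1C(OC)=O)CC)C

A

[CX3H1](=O)[#6] describes an sp2 carbon with one H, double-bonded to O and single-bonded to carbon (an aldehyde).
(A) contains an aldehyde (-CHO), which satisfies every atom and bond constraint.
(B) has a carboxylic acid group (-C(=O)OH) but the carbonyl carbon has H0 and is bonded to O, not H1.
(C) has a carboxylic acid group (-C(=O)OH) but the carbonyl carbon has H0 and is bonded to O, not H1.
(D) has a methyl-ester group (-C(=O)OCH3) but the carbonyl carbon has H0, not H1.
So the answer is (A).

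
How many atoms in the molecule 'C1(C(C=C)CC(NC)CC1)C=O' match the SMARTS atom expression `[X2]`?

0

Check the 12 heavy atoms by environment: 7× C (X4) → no; 3× C (X3) → no; 1× O (X1) → no; 1× N (X3) → no.
No environment satisfies the query, so 0 matching atoms.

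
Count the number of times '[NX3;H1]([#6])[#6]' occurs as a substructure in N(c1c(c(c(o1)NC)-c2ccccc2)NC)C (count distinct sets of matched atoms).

3

[NX3;H1]([#6])[#6] is the SMARTS for a secondary amine: a trivalent nitrogen with one H, bonded to two carbons.
The molecule carries 3 separate instances of an N-methylamino group (-NHCH3) meeting every constraint; each maps to a distinct set of atoms, giving 3 matches.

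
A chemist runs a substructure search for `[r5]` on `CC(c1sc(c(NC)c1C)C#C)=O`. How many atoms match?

5

The query [r5] means: r5 matches atoms in a five-membered ring.
Check the 13 heavy atoms by environment: 1× s (aromatic, in 5-ring) → match; 4× c (aromatic, in 5-ring) → match; 6× C (acyclic) → no; 1× O (acyclic) → no; 1× N (acyclic) → no.
Summing the matching environments: 1 + 4 = 5 matching atoms.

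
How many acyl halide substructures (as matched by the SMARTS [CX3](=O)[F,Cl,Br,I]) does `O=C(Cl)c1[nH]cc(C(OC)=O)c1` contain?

1

[CX3](=O)[F,Cl,Br,I] is the SMARTS for an acyl halide: a carbonyl carbon bonded to a halogen.
Exactly one fragment in the molecule meets all constraints, giving 1 match.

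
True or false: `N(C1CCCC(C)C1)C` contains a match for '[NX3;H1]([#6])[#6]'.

The pattern [NX3;H1]([#6])[#6] describes a trivalent nitrogen with one H, bonded to two carbons — a secondary amine.
The molecule carries an N-methylamino group (-NHCH3), whose atoms satisfy every constraint of the query, so the pattern matches.

True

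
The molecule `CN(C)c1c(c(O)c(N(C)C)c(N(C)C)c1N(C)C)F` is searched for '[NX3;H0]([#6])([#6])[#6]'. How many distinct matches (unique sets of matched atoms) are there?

[NX3;H0]([#6])([#6])[#6] is the SMARTS for a tertiary amine: a trivalent nitrogen with no H, bonded to three carbons.
The molecule carries 4 separate instances of a dimethylamino group (-N(CH3)2) meeting every constraint; each maps to a distinct set of atoms, giving 4 matches.

4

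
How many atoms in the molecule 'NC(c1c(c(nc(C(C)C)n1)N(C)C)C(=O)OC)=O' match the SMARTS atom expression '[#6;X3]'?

The query [#6;X3] means: any carbon (aromatic or not) with three total connections.
Check the 19 heavy atoms by environment: 2× n (aromatic, X2) → no; 4× c (aromatic, X3) → match; 2× C (X3) → match; 2× O (X1) → no; 2× N (X3) → no; 6× C (X4) → no; 1× O (X2) → no.
Summing the matching environments: 4 + 2 = 6 matching atoms.

6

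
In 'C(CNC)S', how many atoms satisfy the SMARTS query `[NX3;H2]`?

Check the 5 heavy atoms by environment: 2× C (H2, X4) → no; 1× S (H1, X2) → no; 1× N (H1, X3) → no; 1× C (H3, X4) → no.
No environment satisfies the query, so 0 matching atoms.

0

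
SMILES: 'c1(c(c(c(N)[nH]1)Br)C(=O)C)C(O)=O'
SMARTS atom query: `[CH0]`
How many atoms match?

2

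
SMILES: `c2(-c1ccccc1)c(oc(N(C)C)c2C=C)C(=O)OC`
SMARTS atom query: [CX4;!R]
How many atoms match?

3

The query [CX4;!R] means: aliphatic carbon with four total connections, not in a ring.
Check the 20 heavy atoms by environment: 1× o (aromatic, X2, in 5-ring) → no; 4× c (aromatic, X3, in 5-ring) → no; 6× c (aromatic, X3, in 6-ring) → no; 3× C (X3, acyclic) → no; 1× O (X1, acyclic) → no; 1× O (X2, acyclic) → no; 3× C (X4, acyclic) → match; 1× N (X3, acyclic) → no.
That gives 3 matching atoms.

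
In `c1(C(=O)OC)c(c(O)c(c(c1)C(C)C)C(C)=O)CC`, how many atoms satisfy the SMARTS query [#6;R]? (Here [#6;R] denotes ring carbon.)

6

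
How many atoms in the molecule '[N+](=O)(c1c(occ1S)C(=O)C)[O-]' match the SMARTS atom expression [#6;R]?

4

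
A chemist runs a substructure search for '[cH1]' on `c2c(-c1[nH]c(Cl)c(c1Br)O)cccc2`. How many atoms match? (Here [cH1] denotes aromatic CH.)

5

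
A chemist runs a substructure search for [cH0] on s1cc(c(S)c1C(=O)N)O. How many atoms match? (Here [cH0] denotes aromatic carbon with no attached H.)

3

The query [cH0] means: aromatic carbon with no attached hydrogen (substituted or ring-fusion).
Check the 10 heavy atoms by environment: 1× s (aromatic, H0) → no; 3× c (aromatic, H0) → match; 1× c (aromatic, H1) → no; 1× O (H1) → no; 1× C (H0) → no; 1× O (H0) → no; 1× N (H2) → no; 1× S (H1) → no.
That gives 3 matching atoms.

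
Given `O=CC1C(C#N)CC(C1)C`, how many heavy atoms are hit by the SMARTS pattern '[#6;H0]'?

The query [#6;H0] means: any carbon with no attached hydrogen.
Check the 10 heavy atoms by environment: 4× C (H1) → no; 2× C (H2) → no; 1× C (H3) → no; 1× O (H0) → no; 1× C (H0) → match; 1× N (H0) → no.
That gives 1 matching atom.

1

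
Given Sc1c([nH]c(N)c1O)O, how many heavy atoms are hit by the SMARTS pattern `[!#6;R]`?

The query [!#6;R] means: non-carbon atom that is part of a ring.
Check the 9 heavy atoms by environment: 1× n (aromatic, in 5-ring) → match; 4× c (aromatic, in 5-ring) → no; 1× N (acyclic) → no; 2× O (acyclic) → no; 1× S (acyclic) → no.
That gives 1 matching atom.

1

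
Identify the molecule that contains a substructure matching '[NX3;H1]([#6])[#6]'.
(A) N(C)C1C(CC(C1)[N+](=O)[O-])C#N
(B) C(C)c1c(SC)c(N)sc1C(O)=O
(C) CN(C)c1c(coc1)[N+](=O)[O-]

[NX3;H1]([#6])[#6] describes a trivalent nitrogen with one H, bonded to two carbons (a secondary amine).
(A) contains an N-methylamino group (-NHCH3), which satisfies every atom and bond constraint.
(B) has a primary amino group (-NH2) but the nitrogen has H2 and only one carbon neighbour.
(C) has a dimethylamino group (-N(CH3)2) but the nitrogen has H0, not H1.
So the answer is (A).

A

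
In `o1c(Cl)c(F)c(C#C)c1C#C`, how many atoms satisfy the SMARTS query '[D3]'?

The query [D3] means: atom with exactly three heavy-atom neighbours.
Check the 11 heavy atoms by environment: 1× o (aromatic, D2) → no; 4× c (aromatic, D3) → match; 1× Cl (D1) → no; 2× C (D2) → no; 2× C (D1) → no; 1× F (D1) → no.
That gives 4 matching atoms.

4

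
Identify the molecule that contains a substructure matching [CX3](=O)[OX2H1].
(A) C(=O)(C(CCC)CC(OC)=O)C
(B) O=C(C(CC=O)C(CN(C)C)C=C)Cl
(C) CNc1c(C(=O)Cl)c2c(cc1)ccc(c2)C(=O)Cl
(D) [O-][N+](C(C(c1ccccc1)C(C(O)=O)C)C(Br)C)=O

D

[CX3](=O)[OX2H1] describes an sp2 carbon double-bonded to O and single-bonded to an -OH oxygen (a carboxylic acid).
(A) has a methyl-ester group (-C(=O)OCH3) but the singly-bonded O has no H (OX2H0, not OX2H1).
(B) has an aldehyde (-CHO) but there is no singly-bonded oxygen on the carbonyl carbon.
(C) has an acyl chloride (-C(=O)Cl) but the carbonyl is bonded to Cl, not to an -OH oxygen.
(D) contains a carboxylic acid group (-C(=O)OH), which satisfies every atom and bond constraint.
So the answer is (D).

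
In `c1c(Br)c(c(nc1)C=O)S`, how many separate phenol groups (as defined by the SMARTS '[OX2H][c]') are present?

[OX2H][c] is the SMARTS for a phenol: a hydroxyl oxygen attached to an aromatic carbon.
No fragment in the molecule satisfies every constraint, giving 0 matches.

0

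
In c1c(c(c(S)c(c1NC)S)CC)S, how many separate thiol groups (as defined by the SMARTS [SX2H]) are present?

[SX2H] is the SMARTS for a thiol: an aliphatic sulfur with two connections, one being H.
The molecule carries 3 separate instances of a thiol (-SH) meeting every constraint; each maps to a distinct set of atoms, giving 3 matches.

3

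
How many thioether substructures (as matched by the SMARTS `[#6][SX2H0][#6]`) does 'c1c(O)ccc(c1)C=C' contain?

0

[#6][SX2H0][#6] is the SMARTS for a thioether: an aliphatic sulfur bridging two carbons with no H on the sulfur.
No fragment in the molecule satisfies every constraint, giving 0 matches.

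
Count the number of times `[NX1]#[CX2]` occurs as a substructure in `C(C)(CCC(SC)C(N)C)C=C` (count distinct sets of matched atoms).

[NX1]#[CX2] is the SMARTS for a nitrile: a nitrogen triple-bonded to a two-connected carbon.
The molecule has a primary amino group (-NH2), but the nitrogen is NX3 (three connections), not NX1 triple-bonded; nothing else fits, so there are 0 matches.

0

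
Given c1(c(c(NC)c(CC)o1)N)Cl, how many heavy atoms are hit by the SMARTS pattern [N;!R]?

The query [N;!R] means: aliphatic nitrogen not in a ring.
Check the 11 heavy atoms by environment: 1× o (aromatic, in 5-ring) → no; 4× c (aromatic, in 5-ring) → no; 3× C (acyclic) → no; 2× N (acyclic) → match; 1× Cl (acyclic) → no.
That gives 2 matching atoms.

2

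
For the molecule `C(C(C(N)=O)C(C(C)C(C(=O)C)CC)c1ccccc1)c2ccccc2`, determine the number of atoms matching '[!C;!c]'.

The query [!C;!c] means: neither aliphatic nor aromatic carbon — same as [!#6].
Check the 26 heavy atoms by environment: 11× C → no; 12× c (aromatic) → no; 2× O → match; 1× N → match.
Summing the matching environments: 2 + 1 = 3 matching atoms.

3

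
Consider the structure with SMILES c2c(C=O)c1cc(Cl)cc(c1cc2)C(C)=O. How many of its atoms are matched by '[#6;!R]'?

The query [#6;!R] means: carbon not in any ring.
Check the 16 heavy atoms by environment: 10× c (aromatic, in 6-ring) → no; 1× Cl (acyclic) → no; 3× C (acyclic) → match; 2× O (acyclic) → no.
That gives 3 matching atoms.

3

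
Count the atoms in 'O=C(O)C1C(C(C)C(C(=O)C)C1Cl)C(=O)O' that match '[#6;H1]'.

The query [#6;H1] means: any carbon bearing exactly one hydrogen.
Check the 16 heavy atoms by environment: 5× C (H1) → match; 3× C (H0) → no; 3× O (H0) → no; 2× O (H1) → no; 2× C (H3) → no; 1× Cl (H0) → no.
That gives 5 matching atoms.

5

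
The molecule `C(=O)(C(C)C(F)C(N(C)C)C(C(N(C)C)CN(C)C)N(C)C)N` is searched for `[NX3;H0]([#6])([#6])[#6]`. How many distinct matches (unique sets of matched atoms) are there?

4

[NX3;H0]([#6])([#6])[#6] is the SMARTS for a tertiary amine: a trivalent nitrogen with no H, bonded to three carbons.
The molecule carries 4 separate instances of a dimethylamino group (-N(CH3)2) meeting every constraint; each maps to a distinct set of atoms, giving 4 matches.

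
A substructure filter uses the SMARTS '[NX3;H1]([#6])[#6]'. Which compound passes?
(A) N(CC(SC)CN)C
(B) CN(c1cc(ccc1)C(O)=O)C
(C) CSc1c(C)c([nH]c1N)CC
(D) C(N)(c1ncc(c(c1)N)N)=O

[NX3;H1]([#6])[#6] describes a trivalent nitrogen with one H, bonded to two carbons (a secondary amine).
(A) contains an N-methylamino group (-NHCH3), which satisfies every atom and bond constraint.
(B) has a dimethylamino group (-N(CH3)2) but the nitrogen has H0, not H1.
(C) has a primary amino group (-NH2) but the nitrogen has H2 and only one carbon neighbour.
(D) has a primary amide (-C(=O)NH2) but the -C(=O)NH2 nitrogen has H2, not H1.
So the answer is (A).

A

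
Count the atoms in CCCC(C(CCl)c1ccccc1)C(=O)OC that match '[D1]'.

4

The query [D1] means: atom with exactly one heavy-atom neighbour (degree 1).
Check the 17 heavy atoms by environment: 3× C (D2) → no; 3× C (D3) → no; 1× Cl (D1) → match; 1× O (D1) → match; 1× O (D2) → no; 2× C (D1) → match; 1× c (aromatic, D3) → no; 5× c (aromatic, D2) → no.
Summing the matching environments: 1 + 1 + 2 = 4 matching atoms.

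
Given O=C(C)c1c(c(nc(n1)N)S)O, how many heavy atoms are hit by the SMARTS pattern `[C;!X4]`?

1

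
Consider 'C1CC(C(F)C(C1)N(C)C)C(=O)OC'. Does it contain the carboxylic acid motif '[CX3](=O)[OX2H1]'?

No

The pattern [CX3](=O)[OX2H1] describes an sp2 carbon double-bonded to O and single-bonded to an -OH oxygen — a carboxylic acid.
The closest candidate here is a methyl-ester group (-C(=O)OCH3), but the singly-bonded O has no H (OX2H0, not OX2H1). No other fragment satisfies the full query, so there is no match.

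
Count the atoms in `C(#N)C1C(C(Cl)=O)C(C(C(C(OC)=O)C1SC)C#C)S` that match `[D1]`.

Check the 20 heavy atoms by environment: 8× C (D3) → no; 2× C (D2) → no; 1× N (D1) → match; 1× S (D2) → no; 3× C (D1) → match; 2× O (D1) → match; 1× O (D2) → no; 1× Cl (D1) → match; 1× S (D1) → match.
Summing the matching environments: 1 + 3 + 2 + 1 + 1 = 8 matching atoms.

8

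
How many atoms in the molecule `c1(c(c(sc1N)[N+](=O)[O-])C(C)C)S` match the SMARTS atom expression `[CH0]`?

0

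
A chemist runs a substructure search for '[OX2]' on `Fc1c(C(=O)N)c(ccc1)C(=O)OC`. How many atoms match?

The query [OX2] means: aliphatic oxygen with two total connections — ether, hydroxyl, or ester single-bond O.
Check the 14 heavy atoms by environment: 6× c (aromatic, X3) → no; 2× C (X3) → no; 2× O (X1) → no; 1× O (X2) → match; 1× C (X4) → no; 1× N (X3) → no; 1× F (X1) → no.
That gives 1 matching atom.

1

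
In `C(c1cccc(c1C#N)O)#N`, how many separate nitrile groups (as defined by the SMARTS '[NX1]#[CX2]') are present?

2

[NX1]#[CX2] is the SMARTS for a nitrile: a nitrogen triple-bonded to a two-connected carbon.
The molecule carries 2 separate instances of a nitrile (-C#N) meeting every constraint; each maps to a distinct set of atoms, giving 2 matches.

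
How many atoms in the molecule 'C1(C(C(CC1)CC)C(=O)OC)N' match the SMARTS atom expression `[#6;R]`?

5

The query [#6;R] means: carbon that is part of a ring.
Check the 12 heavy atoms by environment: 5× C (in 5-ring) → match; 4× C (acyclic) → no; 1× N (acyclic) → no; 2× O (acyclic) → no.
That gives 5 matching atoms.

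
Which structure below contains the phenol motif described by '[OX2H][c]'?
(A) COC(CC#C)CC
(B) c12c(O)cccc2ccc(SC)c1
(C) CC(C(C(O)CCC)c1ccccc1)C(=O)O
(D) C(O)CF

B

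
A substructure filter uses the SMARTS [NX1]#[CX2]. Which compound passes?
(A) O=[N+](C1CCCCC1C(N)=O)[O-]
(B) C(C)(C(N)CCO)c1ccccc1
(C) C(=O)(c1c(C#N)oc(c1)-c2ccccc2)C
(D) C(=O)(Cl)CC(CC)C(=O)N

C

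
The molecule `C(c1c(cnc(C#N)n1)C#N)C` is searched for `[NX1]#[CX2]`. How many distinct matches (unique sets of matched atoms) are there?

2

[NX1]#[CX2] is the SMARTS for a nitrile: a nitrogen triple-bonded to a two-connected carbon.
The molecule carries 2 separate instances of a nitrile (-C#N) meeting every constraint; each maps to a distinct set of atoms, giving 2 matches.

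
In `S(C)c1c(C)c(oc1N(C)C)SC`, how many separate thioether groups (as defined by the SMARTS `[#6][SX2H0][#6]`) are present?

2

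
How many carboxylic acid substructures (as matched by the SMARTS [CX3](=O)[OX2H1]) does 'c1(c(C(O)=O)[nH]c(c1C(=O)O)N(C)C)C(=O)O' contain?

[CX3](=O)[OX2H1] is the SMARTS for a carboxylic acid: an sp2 carbon double-bonded to O and single-bonded to an -OH oxygen.
The molecule carries 3 separate instances of a carboxylic acid group (-C(=O)OH) meeting every constraint; each maps to a distinct set of atoms, giving 3 matches.

3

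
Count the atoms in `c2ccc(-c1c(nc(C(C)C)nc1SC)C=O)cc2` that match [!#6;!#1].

Check the 19 heavy atoms by environment: 2× n (aromatic) → match; 10× c (aromatic) → no; 1× S → match; 5× C → no; 1× O → match.
Summing the matching environments: 2 + 1 + 1 = 4 matching atoms.

4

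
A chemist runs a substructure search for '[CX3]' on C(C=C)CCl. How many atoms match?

2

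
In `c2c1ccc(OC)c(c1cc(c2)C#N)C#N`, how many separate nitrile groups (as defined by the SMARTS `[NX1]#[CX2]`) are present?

2

[NX1]#[CX2] is the SMARTS for a nitrile: a nitrogen triple-bonded to a two-connected carbon.
The molecule carries 2 separate instances of a nitrile (-C#N) meeting every constraint; each maps to a distinct set of atoms, giving 2 matches.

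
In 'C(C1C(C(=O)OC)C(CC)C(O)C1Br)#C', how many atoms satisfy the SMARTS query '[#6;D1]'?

The query [#6;D1] means: carbon bonded to exactly one heavy atom.
Check the 15 heavy atoms by environment: 6× C (D3) → no; 1× Br (D1) → no; 2× O (D1) → no; 1× O (D2) → no; 3× C (D1) → match; 2× C (D2) → no.
That gives 3 matching atoms.

3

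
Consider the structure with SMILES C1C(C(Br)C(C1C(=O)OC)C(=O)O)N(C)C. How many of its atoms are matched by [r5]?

The query [r5] means: r5 matches atoms in a five-membered ring.
Check the 16 heavy atoms by environment: 5× C (in 5-ring) → match; 1× N (acyclic) → no; 5× C (acyclic) → no; 4× O (acyclic) → no; 1× Br (acyclic) → no.
That gives 5 matching atoms.

5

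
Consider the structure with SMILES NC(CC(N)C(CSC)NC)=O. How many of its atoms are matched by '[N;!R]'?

3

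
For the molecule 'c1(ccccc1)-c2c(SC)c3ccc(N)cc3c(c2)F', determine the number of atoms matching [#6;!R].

The query [#6;!R] means: carbon not in any ring.
Check the 20 heavy atoms by environment: 16× c (aromatic, in 6-ring) → no; 1× N (acyclic) → no; 1× F (acyclic) → no; 1× S (acyclic) → no; 1× C (acyclic) → match.
That gives 1 matching atom.

1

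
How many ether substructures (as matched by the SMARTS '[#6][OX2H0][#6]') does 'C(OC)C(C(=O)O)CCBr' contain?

1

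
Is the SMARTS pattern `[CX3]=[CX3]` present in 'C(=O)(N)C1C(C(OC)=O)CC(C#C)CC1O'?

No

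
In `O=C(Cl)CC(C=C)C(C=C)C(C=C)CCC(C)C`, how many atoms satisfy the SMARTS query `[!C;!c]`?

2

The query [!C;!c] means: neither aliphatic nor aromatic carbon — same as [!#6].
Check the 18 heavy atoms by environment: 16× C → no; 1× O → match; 1× Cl → match.
Summing the matching environments: 1 + 1 = 2 matching atoms.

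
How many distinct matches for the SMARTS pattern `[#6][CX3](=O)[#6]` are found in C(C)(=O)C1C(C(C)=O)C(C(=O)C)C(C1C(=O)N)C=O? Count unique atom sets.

[#6][CX3](=O)[#6] is the SMARTS for a ketone: a carbonyl carbon (no H) flanked by two carbons.
The molecule carries 3 separate instances of an acetyl/ketone group (-C(=O)CH3) meeting every constraint; each maps to a distinct set of atoms, giving 3 matches.

3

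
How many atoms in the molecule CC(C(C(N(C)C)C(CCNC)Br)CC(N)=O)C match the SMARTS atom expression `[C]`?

13

The query [C] means: uppercase C matches aliphatic (non-aromatic) carbon only.
Check the 18 heavy atoms by environment: 13× C → match; 3× N → no; 1× O → no; 1× Br → no.
That gives 13 matching atoms.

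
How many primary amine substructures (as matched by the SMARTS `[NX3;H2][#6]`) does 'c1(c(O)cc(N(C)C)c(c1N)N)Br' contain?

2

[NX3;H2][#6] is the SMARTS for a primary amine: a trivalent nitrogen with two H attached to carbon.
The molecule carries 2 separate instances of a primary amino group (-NH2) meeting every constraint; each maps to a distinct set of atoms, giving 2 matches.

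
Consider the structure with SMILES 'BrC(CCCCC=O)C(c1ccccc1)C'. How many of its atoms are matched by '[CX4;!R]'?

The query [CX4;!R] means: aliphatic carbon with four total connections, not in a ring.
Check the 16 heavy atoms by environment: 7× C (X4, acyclic) → match; 6× c (aromatic, X3, in 6-ring) → no; 1× Br (X1, acyclic) → no; 1× C (X3, acyclic) → no; 1× O (X1, acyclic) → no.
That gives 7 matching atoms.

7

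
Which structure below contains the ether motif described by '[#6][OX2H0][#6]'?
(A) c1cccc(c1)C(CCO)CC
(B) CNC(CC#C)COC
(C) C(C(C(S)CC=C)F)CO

B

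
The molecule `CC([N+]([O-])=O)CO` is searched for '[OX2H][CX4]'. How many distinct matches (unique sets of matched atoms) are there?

[OX2H][CX4] is the SMARTS for an aliphatic alcohol: a hydroxyl oxygen bound to an sp3 (X4) carbon.
Exactly one fragment in the molecule meets all constraints, giving 1 match.

1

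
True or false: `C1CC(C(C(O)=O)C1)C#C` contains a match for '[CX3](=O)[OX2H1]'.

True

The pattern [CX3](=O)[OX2H1] describes an sp2 carbon double-bonded to O and single-bonded to an -OH oxygen — a carboxylic acid.
The molecule carries a carboxylic acid group (-C(=O)OH), whose atoms satisfy every constraint of the query, so the pattern matches.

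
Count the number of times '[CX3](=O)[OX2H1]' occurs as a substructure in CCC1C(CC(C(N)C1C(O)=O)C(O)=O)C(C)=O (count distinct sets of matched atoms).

[CX3](=O)[OX2H1] is the SMARTS for a carboxylic acid: an sp2 carbon double-bonded to O and single-bonded to an -OH oxygen.
The molecule carries 2 separate instances of a carboxylic acid group (-C(=O)OH) meeting every constraint; each maps to a distinct set of atoms, giving 2 matches.

2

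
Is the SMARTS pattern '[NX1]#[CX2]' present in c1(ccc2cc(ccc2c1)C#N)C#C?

Yes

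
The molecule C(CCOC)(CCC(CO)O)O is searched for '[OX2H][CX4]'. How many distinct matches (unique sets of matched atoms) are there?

3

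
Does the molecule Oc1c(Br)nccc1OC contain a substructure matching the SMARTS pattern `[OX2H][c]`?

Yes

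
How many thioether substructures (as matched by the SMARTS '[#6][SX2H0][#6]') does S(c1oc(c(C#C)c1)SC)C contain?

2

[#6][SX2H0][#6] is the SMARTS for a thioether: an aliphatic sulfur bridging two carbons with no H on the sulfur.
The molecule carries 2 separate instances of a methylthio ether (-SCH3) meeting every constraint; each maps to a distinct set of atoms, giving 2 matches.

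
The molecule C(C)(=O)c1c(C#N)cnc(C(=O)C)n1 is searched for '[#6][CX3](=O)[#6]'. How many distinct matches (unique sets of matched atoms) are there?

2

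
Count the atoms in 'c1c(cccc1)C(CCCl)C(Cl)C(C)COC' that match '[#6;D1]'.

2

The query [#6;D1] means: carbon bonded to exactly one heavy atom.
Check the 17 heavy atoms by environment: 3× C (D2) → no; 3× C (D3) → no; 1× c (aromatic, D3) → no; 5× c (aromatic, D2) → no; 1× O (D2) → no; 2× C (D1) → match; 2× Cl (D1) → no.
That gives 2 matching atoms.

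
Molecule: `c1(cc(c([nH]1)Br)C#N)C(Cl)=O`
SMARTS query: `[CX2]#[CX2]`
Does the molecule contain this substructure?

No

The pattern [CX2]#[CX2] describes a carbon-carbon triple bond — an alkyne.
The closest candidate here is a nitrile (-C#N), but the triple bond is C#N, not C#C. No other fragment satisfies the full query, so there is no match.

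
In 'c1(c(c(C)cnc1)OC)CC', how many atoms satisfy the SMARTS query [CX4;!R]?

The query [CX4;!R] means: aliphatic carbon with four total connections, not in a ring.
Check the 11 heavy atoms by environment: 1× n (aromatic, X2, in 6-ring) → no; 5× c (aromatic, X3, in 6-ring) → no; 1× O (X2, acyclic) → no; 4× C (X4, acyclic) → match.
That gives 4 matching atoms.

4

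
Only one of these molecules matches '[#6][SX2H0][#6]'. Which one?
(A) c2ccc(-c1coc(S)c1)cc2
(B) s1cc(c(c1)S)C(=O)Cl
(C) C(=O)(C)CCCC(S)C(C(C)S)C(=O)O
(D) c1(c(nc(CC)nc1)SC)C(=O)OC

D

[#6][SX2H0][#6] describes an aliphatic sulfur bridging two carbons with no H on the sulfur (a thioether).
(A) has a thiol (-SH) but the sulfur has H1, not H0 bridging two carbons.
(B) has a thiol (-SH) but the sulfur has H1, not H0 bridging two carbons.
(C) has a thiol (-SH) but the sulfur has H1, not H0 bridging two carbons.
(D) contains a methylthio ether (-SCH3), which satisfies every atom and bond constraint.
So the answer is (D).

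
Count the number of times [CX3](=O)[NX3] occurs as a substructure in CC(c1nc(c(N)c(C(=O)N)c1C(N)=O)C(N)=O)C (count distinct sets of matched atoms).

3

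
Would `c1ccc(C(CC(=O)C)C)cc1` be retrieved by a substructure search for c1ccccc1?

Yes

The pattern c1ccccc1 describes six aromatic carbons in a ring — a benzene ring.
The molecule carries a phenyl ring, whose atoms satisfy every constraint of the query, so the pattern matches.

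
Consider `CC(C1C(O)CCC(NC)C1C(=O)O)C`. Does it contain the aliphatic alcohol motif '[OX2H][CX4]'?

Yes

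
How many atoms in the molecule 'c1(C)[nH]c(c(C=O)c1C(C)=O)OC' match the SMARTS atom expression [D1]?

5

Check the 13 heavy atoms by environment: 1× n (aromatic, D2) → no; 4× c (aromatic, D3) → no; 1× O (D2) → no; 3× C (D1) → match; 1× C (D2) → no; 2× O (D1) → match; 1× C (D3) → no.
Summing the matching environments: 3 + 2 = 5 matching atoms.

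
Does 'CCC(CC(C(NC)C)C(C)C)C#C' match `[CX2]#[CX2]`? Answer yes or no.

Yes

The pattern [CX2]#[CX2] describes a carbon-carbon triple bond — an alkyne.
The molecule carries an ethynyl group (-C#CH), whose atoms satisfy every constraint of the query, so the pattern matches.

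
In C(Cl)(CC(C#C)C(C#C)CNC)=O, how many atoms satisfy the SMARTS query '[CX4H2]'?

2

Check the 13 heavy atoms by environment: 2× C (H2, X4) → match; 2× C (H1, X4) → no; 1× C (H0, X3) → no; 1× O (H0, X1) → no; 1× Cl (H0, X1) → no; 2× C (H0, X2) → no; 2× C (H1, X2) → no; 1× N (H1, X3) → no; 1× C (H3, X4) → no.
That gives 2 matching atoms.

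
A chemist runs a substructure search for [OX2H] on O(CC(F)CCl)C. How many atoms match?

0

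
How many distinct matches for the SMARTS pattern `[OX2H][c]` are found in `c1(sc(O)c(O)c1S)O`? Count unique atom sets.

3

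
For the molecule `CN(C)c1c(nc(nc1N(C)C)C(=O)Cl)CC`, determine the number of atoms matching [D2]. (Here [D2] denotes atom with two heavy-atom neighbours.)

The query [D2] means: atom with exactly two heavy-atom neighbours.
Check the 17 heavy atoms by environment: 2× n (aromatic, D2) → match; 4× c (aromatic, D3) → no; 1× C (D2) → match; 5× C (D1) → no; 2× N (D3) → no; 1× C (D3) → no; 1× O (D1) → no; 1× Cl (D1) → no.
Summing the matching environments: 2 + 1 = 3 matching atoms.

3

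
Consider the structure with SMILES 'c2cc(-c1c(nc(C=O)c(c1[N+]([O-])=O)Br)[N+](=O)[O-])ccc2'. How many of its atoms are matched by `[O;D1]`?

5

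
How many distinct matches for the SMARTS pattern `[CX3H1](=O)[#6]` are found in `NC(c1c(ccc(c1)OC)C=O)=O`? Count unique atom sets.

1

[CX3H1](=O)[#6] is the SMARTS for an aldehyde: an sp2 carbon with one H, double-bonded to O and single-bonded to carbon.
Exactly one fragment in the molecule meets all constraints, giving 1 match.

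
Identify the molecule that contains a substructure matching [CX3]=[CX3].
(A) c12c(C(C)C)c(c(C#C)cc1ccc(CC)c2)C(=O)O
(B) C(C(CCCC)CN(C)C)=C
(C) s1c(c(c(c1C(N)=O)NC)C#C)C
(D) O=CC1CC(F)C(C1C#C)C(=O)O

[CX3]=[CX3] describes a non-aromatic C=C double bond between two sp2 carbons (an alkene).
(A) has an ethyl group (-CH2CH3) but its C-C bond is a single bond between CX4 carbons, not CX3=CX3.
(B) contains a vinyl group (-CH=CH2), which satisfies every atom and bond constraint.
(C) has an ethynyl group (-C#CH) but the C-C bond is a triple bond, not a double bond.
(D) has an ethynyl group (-C#CH) but the C-C bond is a triple bond, not a double bond.
So the answer is (B).

B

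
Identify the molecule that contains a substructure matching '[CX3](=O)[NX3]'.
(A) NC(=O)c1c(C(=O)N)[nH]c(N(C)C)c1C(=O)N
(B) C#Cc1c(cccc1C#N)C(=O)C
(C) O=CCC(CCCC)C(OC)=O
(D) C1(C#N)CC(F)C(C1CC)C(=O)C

A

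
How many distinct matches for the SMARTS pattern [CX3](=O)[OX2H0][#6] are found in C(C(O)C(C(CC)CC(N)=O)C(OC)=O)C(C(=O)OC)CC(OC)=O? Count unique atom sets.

[CX3](=O)[OX2H0][#6] is the SMARTS for an ester: a carbonyl carbon bonded to an oxygen that is itself bonded to carbon (no H on that O).
The molecule carries 3 separate instances of a methyl-ester group (-C(=O)OCH3) meeting every constraint; each maps to a distinct set of atoms, giving 3 matches.

3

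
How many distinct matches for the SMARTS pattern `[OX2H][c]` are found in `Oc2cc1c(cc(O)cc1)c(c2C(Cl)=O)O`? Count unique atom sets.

[OX2H][c] is the SMARTS for a phenol: a hydroxyl oxygen attached to an aromatic carbon.
The molecule carries 3 separate instances of a hydroxyl group (-OH) meeting every constraint; each maps to a distinct set of atoms, giving 3 matches.

3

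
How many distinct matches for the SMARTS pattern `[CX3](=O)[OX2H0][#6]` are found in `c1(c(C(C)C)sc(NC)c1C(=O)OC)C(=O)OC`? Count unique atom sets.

[CX3](=O)[OX2H0][#6] is the SMARTS for an ester: a carbonyl carbon bonded to an oxygen that is itself bonded to carbon (no H on that O).
The molecule carries 2 separate instances of a methyl-ester group (-C(=O)OCH3) meeting every constraint; each maps to a distinct set of atoms, giving 2 matches.

2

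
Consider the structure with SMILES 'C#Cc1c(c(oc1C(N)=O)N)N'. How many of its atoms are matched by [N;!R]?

The query [N;!R] means: aliphatic nitrogen not in a ring.
Check the 12 heavy atoms by environment: 1× o (aromatic, in 5-ring) → no; 4× c (aromatic, in 5-ring) → no; 3× C (acyclic) → no; 1× O (acyclic) → no; 3× N (acyclic) → match.
That gives 3 matching atoms.

3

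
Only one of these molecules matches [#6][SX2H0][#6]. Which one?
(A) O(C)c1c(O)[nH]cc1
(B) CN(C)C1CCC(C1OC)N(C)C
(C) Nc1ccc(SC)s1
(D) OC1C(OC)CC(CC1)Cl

C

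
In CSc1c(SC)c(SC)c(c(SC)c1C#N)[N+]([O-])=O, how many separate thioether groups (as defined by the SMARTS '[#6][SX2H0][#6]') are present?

4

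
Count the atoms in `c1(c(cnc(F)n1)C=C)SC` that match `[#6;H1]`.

2

The query [#6;H1] means: any carbon bearing exactly one hydrogen.
Check the 11 heavy atoms by environment: 2× n (aromatic, H0) → no; 3× c (aromatic, H0) → no; 1× c (aromatic, H1) → match; 1× S (H0) → no; 1× C (H3) → no; 1× F (H0) → no; 1× C (H1) → match; 1× C (H2) → no.
Summing the matching environments: 1 + 1 = 2 matching atoms.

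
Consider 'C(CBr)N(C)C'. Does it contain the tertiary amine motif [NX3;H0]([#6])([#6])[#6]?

The pattern [NX3;H0]([#6])([#6])[#6] describes a trivalent nitrogen with no H, bonded to three carbons — a tertiary amine.
The molecule carries a dimethylamino group (-N(CH3)2), whose atoms satisfy every constraint of the query, so the pattern matches.

Yes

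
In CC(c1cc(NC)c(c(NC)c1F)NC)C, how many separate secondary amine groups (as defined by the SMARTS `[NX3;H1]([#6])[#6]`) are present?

[NX3;H1]([#6])[#6] is the SMARTS for a secondary amine: a trivalent nitrogen with one H, bonded to two carbons.
The molecule carries 3 separate instances of an N-methylamino group (-NHCH3) meeting every constraint; each maps to a distinct set of atoms, giving 3 matches.

3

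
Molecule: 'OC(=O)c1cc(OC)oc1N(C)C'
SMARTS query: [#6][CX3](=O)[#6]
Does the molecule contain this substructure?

No

The pattern [#6][CX3](=O)[#6] describes a carbonyl carbon (no H) flanked by two carbons — a ketone.
The closest candidate here is a carboxylic acid group (-C(=O)OH), but one neighbour of the carbonyl carbon is O, not C. No other fragment satisfies the full query, so there is no match.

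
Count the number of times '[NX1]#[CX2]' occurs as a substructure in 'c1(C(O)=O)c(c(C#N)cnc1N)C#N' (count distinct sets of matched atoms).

2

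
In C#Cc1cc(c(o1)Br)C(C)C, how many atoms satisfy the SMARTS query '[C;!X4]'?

Check the 11 heavy atoms by environment: 1× o (aromatic, X2) → no; 4× c (aromatic, X3) → no; 1× Br (X1) → no; 2× C (X2) → match; 3× C (X4) → no.
That gives 2 matching atoms.

2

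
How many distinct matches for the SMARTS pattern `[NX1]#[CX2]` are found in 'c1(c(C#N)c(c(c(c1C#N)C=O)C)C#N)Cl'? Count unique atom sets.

[NX1]#[CX2] is the SMARTS for a nitrile: a nitrogen triple-bonded to a two-connected carbon.
The molecule carries 3 separate instances of a nitrile (-C#N) meeting every constraint; each maps to a distinct set of atoms, giving 3 matches.

3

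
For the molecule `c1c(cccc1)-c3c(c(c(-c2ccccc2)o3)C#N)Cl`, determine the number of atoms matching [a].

17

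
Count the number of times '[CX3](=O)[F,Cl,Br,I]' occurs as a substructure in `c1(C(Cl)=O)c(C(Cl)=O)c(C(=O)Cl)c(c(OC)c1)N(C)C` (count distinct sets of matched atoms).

3

[CX3](=O)[F,Cl,Br,I] is the SMARTS for an acyl halide: a carbonyl carbon bonded to a halogen.
The molecule carries 3 separate instances of an acyl chloride (-C(=O)Cl) meeting every constraint; each maps to a distinct set of atoms, giving 3 matches.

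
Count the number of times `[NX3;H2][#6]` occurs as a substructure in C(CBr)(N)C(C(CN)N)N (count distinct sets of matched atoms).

4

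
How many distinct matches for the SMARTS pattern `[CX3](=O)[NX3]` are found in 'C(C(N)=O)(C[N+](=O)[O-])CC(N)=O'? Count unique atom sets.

2

[CX3](=O)[NX3] is the SMARTS for an amide: a carbonyl carbon bonded to a trivalent nitrogen.
The molecule carries 2 separate instances of a primary amide (-C(=O)NH2) meeting every constraint; each maps to a distinct set of atoms, giving 2 matches.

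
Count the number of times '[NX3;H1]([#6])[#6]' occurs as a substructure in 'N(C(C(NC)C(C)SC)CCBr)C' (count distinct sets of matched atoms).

2

[NX3;H1]([#6])[#6] is the SMARTS for a secondary amine: a trivalent nitrogen with one H, bonded to two carbons.
The molecule carries 2 separate instances of an N-methylamino group (-NHCH3) meeting every constraint; each maps to a distinct set of atoms, giving 2 matches.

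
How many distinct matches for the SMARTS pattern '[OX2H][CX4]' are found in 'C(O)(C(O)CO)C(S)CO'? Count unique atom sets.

[OX2H][CX4] is the SMARTS for an aliphatic alcohol: a hydroxyl oxygen bound to an sp3 (X4) carbon.
The molecule carries 4 separate instances of a hydroxyl group (-OH) meeting every constraint; each maps to a distinct set of atoms, giving 4 matches.

4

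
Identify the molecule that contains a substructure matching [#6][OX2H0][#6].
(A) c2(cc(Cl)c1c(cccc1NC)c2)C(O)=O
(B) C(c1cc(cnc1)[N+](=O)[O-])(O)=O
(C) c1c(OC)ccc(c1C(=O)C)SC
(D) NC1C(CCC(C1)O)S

[#6][OX2H0][#6] describes an aliphatic oxygen bridging two carbons with no H on the oxygen (an ether).
(A) has a carboxylic acid group (-C(=O)OH) but the -OH oxygen has H1; the =O is OX1, not OX2.
(B) has a carboxylic acid group (-C(=O)OH) but the -OH oxygen has H1; the =O is OX1, not OX2.
(C) contains a methoxy ether (-OCH3), which satisfies every atom and bond constraint.
(D) has a hydroxyl group (-OH) but the oxygen has H1, not H0 bridging two carbons.
So the answer is (C).

C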